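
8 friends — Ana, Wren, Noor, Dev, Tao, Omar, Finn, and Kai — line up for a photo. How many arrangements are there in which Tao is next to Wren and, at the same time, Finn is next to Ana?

2880

Treat {Tao,Wren} as one block (2 orders) and {Finn,Ana} as another (2 orders).
That leaves 6 units to arrange: 2 × 2 × 6! = 4 × 720 = 2880.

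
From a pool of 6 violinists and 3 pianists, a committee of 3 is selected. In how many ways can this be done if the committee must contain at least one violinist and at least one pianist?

With no constraint there are C(9,3) = 84 possible selections.
Subtract selections that omit an entire group: no violinists → C(3,3) = 1; no pianists → C(6,3) = 20.
Both groups omitted at once is impossible, so 84 − 21 = 63.

63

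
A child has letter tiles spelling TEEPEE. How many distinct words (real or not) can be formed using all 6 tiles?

30

The 6 letters of TEEPEE have repeats: E appearing 4 times.
So there are 6! / (4!) = 30 distinguishable arrangements.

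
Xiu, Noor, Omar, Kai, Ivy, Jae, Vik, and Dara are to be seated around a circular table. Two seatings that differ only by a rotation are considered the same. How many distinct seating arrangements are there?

Fix one person's seat to break rotational symmetry; the remaining 7 people can be arranged in (7)! = 5040 ways.

5040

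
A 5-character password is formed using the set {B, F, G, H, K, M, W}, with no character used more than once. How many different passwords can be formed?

2520

Choose and order 5 of the 7 symbols: the first character has 7 options, the next 6, and so on down to 3.
7 × 6 × 5 × 4 × 3 = 2520.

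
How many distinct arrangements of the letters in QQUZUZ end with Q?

With the last slot taken by Q, it remains to arrange the other 5 letters (QUZUZ).
Those 5 letters have U appearing twice and Z appearing twice, giving (5)!/(2!·2!) = 30.

30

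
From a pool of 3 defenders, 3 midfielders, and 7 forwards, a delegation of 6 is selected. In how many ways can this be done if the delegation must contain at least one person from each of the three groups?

Unrestricted: C(13,6) = 1716 ways to pick any 6 of the 13.
Subtract selections that omit an entire group: no defenders → C(10,6) = 210; no midfielders → C(10,6) = 210; no forwards → C(6,6) = 1.
Add back selections omitting two groups (i.e. drawn from a single group): C(3,6) + C(3,6) + C(7,6) = 7.
By inclusion–exclusion: 1716 − 421 + 7 = 1302.

1302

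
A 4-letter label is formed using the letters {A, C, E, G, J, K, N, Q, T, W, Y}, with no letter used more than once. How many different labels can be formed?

7920

Choose and order 4 of the 11 symbols: the first letter has 11 options, the next 10, then 9, 8.
11 × 10 × 9 × 8 = 7920.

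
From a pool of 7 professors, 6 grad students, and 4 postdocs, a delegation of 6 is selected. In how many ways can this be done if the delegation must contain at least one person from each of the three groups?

9996

Unrestricted: C(17,6) = 12376 ways to pick any 6 of the 17.
Subtract selections that omit an entire group: no professors → C(10,6) = 210; no grad students → C(11,6) = 462; no postdocs → C(13,6) = 1716.
Add back selections omitting two groups (i.e. drawn from a single group): C(7,6) + C(6,6) + C(4,6) = 8.
By inclusion–exclusion: 12376 − 2388 + 8 = 9996.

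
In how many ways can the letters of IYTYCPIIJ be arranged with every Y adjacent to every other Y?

6720

Treat the 2 copies of Y as a single block. The multiset to arrange is then {YY, C, I, I, I, J, P, T}, 8 items in all.
That gives (8)!/(3!) = 6720 arrangements.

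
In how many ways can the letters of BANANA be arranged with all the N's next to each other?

20

Treat the 2 copies of N as a single block. The multiset to arrange is then {NN, A, A, A, B}, 5 items in all.
That gives (5)!/(3!) = 20 arrangements.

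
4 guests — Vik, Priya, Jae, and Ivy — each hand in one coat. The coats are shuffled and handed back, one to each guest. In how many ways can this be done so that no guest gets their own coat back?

9

Count assignments avoiding every fixed point. For any j of the 4 guests fixed to their own coat, the other 4−j can be arranged in (4−j)! ways.
By inclusion–exclusion this is Σ_{j=0}^{4} (−1)^j C(4,j)·(4−j)!.
Computing: 24 − 24 + 12 − 4 + 1 = 9.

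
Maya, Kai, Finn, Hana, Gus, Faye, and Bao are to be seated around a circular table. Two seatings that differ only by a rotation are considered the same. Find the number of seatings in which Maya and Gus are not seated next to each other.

All circular seatings of 7 people number (6)! = 720.
Those with Maya next to Gus: fuse the pair into one unit and seat 6 units around a circle — 2·(5)! = 240.
Subtracting, 720 − 240 = 480.

480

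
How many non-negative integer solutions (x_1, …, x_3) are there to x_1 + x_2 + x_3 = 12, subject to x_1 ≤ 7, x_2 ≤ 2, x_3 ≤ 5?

Without the upper bounds there are C(14,2) = 91 ways to split 12 among 3 variables.
Subtract solutions that violate a single cap (substitute x_i' = x_i − (cap_i+1)): x_1 ≥ 8 gives C(6,2) = 15; x_2 ≥ 3 gives C(11,2) = 55; x_3 ≥ 6 gives C(8,2) = 28. Together 98.
Add back pairs where two caps are both exceeded: 3 + 0 + 10 = 13.
By inclusion–exclusion the count is 91 − 98 + 13 = 6.

6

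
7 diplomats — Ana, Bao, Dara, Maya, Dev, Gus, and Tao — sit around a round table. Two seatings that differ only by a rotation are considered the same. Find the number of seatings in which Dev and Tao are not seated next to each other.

480

Without the restriction there are (6)! = 720 seatings.
Seatings with Dev beside Tao: treat them as a block with 2 internal orders, giving 2 × (5)! = 240.
Subtracting, 720 − 240 = 480.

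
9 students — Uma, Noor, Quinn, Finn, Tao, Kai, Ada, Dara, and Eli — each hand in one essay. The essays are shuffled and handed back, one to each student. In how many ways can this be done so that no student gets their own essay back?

133496

Count assignments avoiding every fixed point. For any j of the 9 students fixed to their own essay, the other 9−j can be arranged in (9−j)! ways.
By inclusion–exclusion this is Σ_{j=0}^{9} (−1)^j C(9,j)·(9−j)!.
Computing: 362880 − 362880 + 181440 − 60480 + 15120 − 3024 + 504 − 72 + 9 − 1 = 133496.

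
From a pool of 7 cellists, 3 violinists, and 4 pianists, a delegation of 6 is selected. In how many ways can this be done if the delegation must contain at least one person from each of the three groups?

2331

With no constraint there are C(14,6) = 3003 possible selections.
Selections missing a whole group: no cellists → C(7,6) = 7; no violinists → C(11,6) = 462; no pianists → C(10,6) = 210.
Add back selections omitting two groups (i.e. drawn from a single group): C(7,6) + C(3,6) + C(4,6) = 7.
By inclusion–exclusion: 3003 − 679 + 7 = 2331.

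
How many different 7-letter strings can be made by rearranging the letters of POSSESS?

POSSESS has 7 letters with S appearing 4 times.
Dividing 7! = 5040 by 4! = 24 for the repeated letters gives 210.

210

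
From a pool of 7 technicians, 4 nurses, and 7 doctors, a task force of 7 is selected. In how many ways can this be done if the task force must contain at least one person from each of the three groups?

Total 7-person selections from all 18: C(18,7) = 31824.
Selections missing a whole group: no technicians → C(11,7) = 330; no nurses → C(14,7) = 3432; no doctors → C(11,7) = 330.
Add back selections omitting two groups (i.e. drawn from a single group): C(7,7) + C(4,7) + C(7,7) = 2.
By inclusion–exclusion: 31824 − 4092 + 2 = 27734.

27734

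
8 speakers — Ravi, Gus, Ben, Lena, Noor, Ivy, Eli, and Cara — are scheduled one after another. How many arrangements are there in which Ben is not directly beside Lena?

30240

There are 8! = 40320 arrangements in all. If Ben and Lena are adjacent, merging them into one block gives 2·(7)! = 10080 arrangements.
So 40320 − 10080 = 30240 arrangements keep them apart.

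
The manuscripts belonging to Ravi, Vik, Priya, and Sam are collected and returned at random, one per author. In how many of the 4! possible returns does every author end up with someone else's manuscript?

9

Let Aᵢ be the assignments in which author i gets their own manuscript. We want the size of the complement of A₁∪…∪A_4.
By inclusion–exclusion this is Σ_{j=0}^{4} (−1)^j C(4,j)·(4−j)!.
Computing: 24 − 24 + 12 − 4 + 1 = 9.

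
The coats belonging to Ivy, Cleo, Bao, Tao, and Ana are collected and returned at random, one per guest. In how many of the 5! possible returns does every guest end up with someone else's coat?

Let Aᵢ be the assignments in which guest i gets their own coat. We want the size of the complement of A₁∪…∪A_5.
By inclusion–exclusion this is Σ_{j=0}^{5} (−1)^j C(5,j)·(5−j)!.
Computing: 120 − 120 + 60 − 20 + 5 − 1 = 44.

44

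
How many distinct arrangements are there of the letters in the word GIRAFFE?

Letter multiplicities in GIRAFFE: A×1, E×1, F×2, G×1, I×1, R×1.
Dividing 7! = 5040 by 2! = 2 for the repeated letters gives 2520.

2520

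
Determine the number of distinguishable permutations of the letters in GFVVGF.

GFVVGF has 6 letters with F appearing twice, G appearing twice, and V appearing twice.
Dividing 6! = 720 by 2!·2!·2! = 8 for the repeated letters gives 90.

90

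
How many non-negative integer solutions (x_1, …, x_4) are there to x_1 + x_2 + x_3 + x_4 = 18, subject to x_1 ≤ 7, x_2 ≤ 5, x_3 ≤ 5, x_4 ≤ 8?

112

By stars and bars, unrestricted non-negative solutions to x_1+…+x_4 = 18 number C(18+3,3) = 1330.
Subtract solutions that violate a single cap (substitute x_i' = x_i − (cap_i+1)): x_1 ≥ 8 gives C(13,3) = 286; x_2 ≥ 6 gives C(15,3) = 455; x_3 ≥ 6 gives C(15,3) = 455; x_4 ≥ 9 gives C(12,3) = 220. Together 1416.
Add back pairs where two caps are both exceeded: 35 + 35 + 4 + 84 + 20 + 20 = 198.
By inclusion–exclusion the count is 1330 − 1416 + 198 = 112.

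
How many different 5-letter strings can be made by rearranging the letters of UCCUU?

The 5 letters of UCCUU have repeats: C appearing twice and U appearing 3 times.
Dividing 5! = 120 by 3!·2! = 12 for the repeated letters gives 10.

10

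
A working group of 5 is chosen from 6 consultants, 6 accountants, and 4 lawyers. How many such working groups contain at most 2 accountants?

Split by how many accountants are chosen (0 through 2).
Sum: C(6,0)·C(10,5) + C(6,1)·C(10,4) + C(6,2)·C(10,3) = 252 + 1260 + 1800 = 3312.

3312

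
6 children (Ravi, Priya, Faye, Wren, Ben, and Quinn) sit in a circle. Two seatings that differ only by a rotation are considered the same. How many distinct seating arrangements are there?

Around a circle, 6 distinct people have 6!/6 = (5)! = 120 rotationally distinct seatings.

120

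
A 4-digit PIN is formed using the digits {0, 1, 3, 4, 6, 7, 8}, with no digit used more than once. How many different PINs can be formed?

With no repetition, fill the 4 digits in order: 7 choices, then 6, down to 4.
That product is 7 × 6 × 5 × 4 = 840.

840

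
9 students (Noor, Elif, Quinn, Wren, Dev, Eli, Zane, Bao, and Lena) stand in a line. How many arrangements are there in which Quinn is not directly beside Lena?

282240

Of the 9! = 362880 arrangements, those with Quinn and Lena adjacent number 2 × 8! = 80640 (treat the pair as a block with 2 internal orders).
Complementary counting: 362880 − 80640 = 282240.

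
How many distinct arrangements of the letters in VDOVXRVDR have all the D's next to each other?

3360

Treat the 2 copies of D as a single block. The multiset to arrange is then {DD, O, R, R, V, V, V, X}, 8 items in all.
That gives (8)!/(3!·2!) = 3360 arrangements.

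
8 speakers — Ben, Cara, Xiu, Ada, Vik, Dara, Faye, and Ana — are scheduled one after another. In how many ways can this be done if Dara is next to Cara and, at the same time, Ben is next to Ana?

2880

Treat {Dara,Cara} as one block (2 orders) and {Ben,Ana} as another (2 orders).
That leaves 6 units to arrange: 2 × 2 × 6! = 4 × 720 = 2880.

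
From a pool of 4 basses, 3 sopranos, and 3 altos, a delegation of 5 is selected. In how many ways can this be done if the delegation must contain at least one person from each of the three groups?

Unrestricted: C(10,5) = 252 ways to pick any 5 of the 10.
Selections missing a whole group: no basses → C(6,5) = 6; no sopranos → C(7,5) = 21; no altos → C(7,5) = 21.
Add back selections omitting two groups (i.e. drawn from a single group): C(4,5) + C(3,5) + C(3,5) = 0.
By inclusion–exclusion: 252 − 48 + 0 = 204.

204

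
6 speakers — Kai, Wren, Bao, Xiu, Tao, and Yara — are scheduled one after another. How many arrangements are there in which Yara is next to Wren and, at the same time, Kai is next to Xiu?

96

Treat {Yara,Wren} as one block (2 orders) and {Kai,Xiu} as another (2 orders).
That leaves 4 units to arrange: 2 × 2 × 4! = 4 × 24 = 96.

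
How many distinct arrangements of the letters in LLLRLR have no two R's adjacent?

Total arrangements of LLLRLR: 6!/(4!·2!) = 15.
Arrangements with the R's together: treat RR as one letter, giving (5)!/(4!) = 5.
Hence 15 − 5 = 10.

10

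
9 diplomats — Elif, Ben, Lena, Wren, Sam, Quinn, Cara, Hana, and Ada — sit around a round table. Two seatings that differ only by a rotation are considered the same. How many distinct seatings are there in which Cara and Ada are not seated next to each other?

30240

Without the restriction there are (8)! = 40320 seatings.
Those with Cara next to Ada: fuse the pair into one unit and seat 8 units around a circle — 2·(7)! = 10080.
Subtracting, 40320 − 10080 = 30240.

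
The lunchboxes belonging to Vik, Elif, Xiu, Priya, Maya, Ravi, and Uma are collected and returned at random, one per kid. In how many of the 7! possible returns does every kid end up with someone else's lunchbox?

1854

This is the derangement count D_7: permutations of 7 items with no fixed point.
By inclusion–exclusion this is Σ_{j=0}^{7} (−1)^j C(7,j)·(7−j)!.
Computing: 5040 − 5040 + 2520 − 840 + 210 − 42 + 7 − 1 = 1854.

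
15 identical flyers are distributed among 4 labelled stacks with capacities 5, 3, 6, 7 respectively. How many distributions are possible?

By stars and bars, unrestricted non-negative solutions to x_1+…+x_4 = 15 number C(15+3,3) = 816.
Subtract solutions that violate a single cap (substitute x_i' = x_i − (cap_i+1)): x_1 ≥ 6 gives C(12,3) = 220; x_2 ≥ 4 gives C(14,3) = 364; x_3 ≥ 7 gives C(11,3) = 165; x_4 ≥ 8 gives C(10,3) = 120. Together 869.
Add back pairs where two caps are both exceeded: 56 + 10 + 4 + 35 + 20 + 1 = 126.
By inclusion–exclusion the count is 816 − 869 + 126 = 73.

73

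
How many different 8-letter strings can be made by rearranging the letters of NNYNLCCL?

The 8 letters of NNYNLCCL have repeats: C appearing twice, L appearing twice, and N appearing 3 times.
Dividing 8! = 40320 by 3!·2!·2! = 24 for the repeated letters gives 1680.

1680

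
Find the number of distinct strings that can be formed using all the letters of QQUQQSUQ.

168

QQUQQSUQ has 8 letters with Q appearing 5 times and U appearing twice.
So there are 8! / (5!·2!) = 168 distinguishable arrangements.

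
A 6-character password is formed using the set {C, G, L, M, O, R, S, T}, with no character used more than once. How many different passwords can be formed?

This is a permutation of 6 out of 8: P(8,6) = 8!/2!.
8 × 7 × 6 × 5 × 4 × 3 = 20160.

20160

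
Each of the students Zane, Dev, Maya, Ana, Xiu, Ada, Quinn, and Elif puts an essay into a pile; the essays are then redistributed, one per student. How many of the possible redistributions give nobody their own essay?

14833

This is the derangement count D_8: permutations of 8 items with no fixed point.
By inclusion–exclusion this is Σ_{j=0}^{8} (−1)^j C(8,j)·(8−j)!.
Computing: 40320 − 40320 + 20160 − 6720 + 1680 − 336 + 56 − 8 + 1 = 14833.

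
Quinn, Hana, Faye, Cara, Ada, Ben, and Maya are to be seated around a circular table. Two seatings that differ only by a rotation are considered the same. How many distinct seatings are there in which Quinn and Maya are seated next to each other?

Glue Quinn and Maya into a block (2 internal orders). Seating 6 units around a circle gives (5)! arrangements.
So 2 × (5)! = 2 × 120 = 240.

240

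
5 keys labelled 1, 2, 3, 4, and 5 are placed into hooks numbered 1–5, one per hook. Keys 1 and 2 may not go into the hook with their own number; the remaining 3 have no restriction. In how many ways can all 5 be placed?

Let Aᵢ (for i ∈ {1, 2}) be the placements that put key i in its forbidden hook. Any j of these fix j positions, leaving (5−j)! ways to fill the rest, and there are C(2,j) ways to pick which j.
By inclusion–exclusion, the number of valid placements is Σ_{j=0}^{2} (−1)^j C(2,j)·(5−j)!.
Computing: 120 − 48 + 6 = 78.

78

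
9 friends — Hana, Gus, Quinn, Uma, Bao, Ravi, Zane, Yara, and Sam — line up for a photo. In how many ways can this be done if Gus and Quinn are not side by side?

282240

There are 9! = 362880 arrangements in all. If Gus and Quinn are adjacent, merging them into one block gives 2·(8)! = 80640 arrangements.
So 362880 − 80640 = 282240 arrangements keep them apart.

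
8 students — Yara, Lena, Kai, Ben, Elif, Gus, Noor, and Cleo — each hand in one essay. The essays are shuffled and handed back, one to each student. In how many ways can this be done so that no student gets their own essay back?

14833

Count assignments avoiding every fixed point. For any j of the 8 students fixed to their own essay, the other 8−j can be arranged in (8−j)! ways.
By inclusion–exclusion this is Σ_{j=0}^{8} (−1)^j C(8,j)·(8−j)!.
Computing: 40320 − 40320 + 20160 − 6720 + 1680 − 336 + 56 − 8 + 1 = 14833.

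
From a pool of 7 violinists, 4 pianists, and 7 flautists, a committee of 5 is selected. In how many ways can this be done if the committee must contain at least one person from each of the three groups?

With no constraint there are C(18,5) = 8568 possible selections.
Subtract selections that omit an entire group: no violinists → C(11,5) = 462; no pianists → C(14,5) = 2002; no flautists → C(11,5) = 462.
Add back selections omitting two groups (i.e. drawn from a single group): C(7,5) + C(4,5) + C(7,5) = 42.
By inclusion–exclusion: 8568 − 2926 + 42 = 5684.

5684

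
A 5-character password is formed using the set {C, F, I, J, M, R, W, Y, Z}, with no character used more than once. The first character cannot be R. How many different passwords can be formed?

13440

The first character has 9−1 = 8 choices (anything except R).
The remaining 4 characters are filled from the other 8 symbols without repetition: 8 × 7 × 6 × 5 = 1680.
Total: 8 × 1680 = 13440.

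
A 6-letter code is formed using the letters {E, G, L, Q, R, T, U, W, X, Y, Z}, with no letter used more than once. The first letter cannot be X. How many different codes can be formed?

302400

The first letter has 11−1 = 10 choices (anything except X).
The remaining 5 letters are filled from the other 10 symbols without repetition: 10 × 9 × 8 × 7 × 6 = 30240.
Total: 10 × 30240 = 302400.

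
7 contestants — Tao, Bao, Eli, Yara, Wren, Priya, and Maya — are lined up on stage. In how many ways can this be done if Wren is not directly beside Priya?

There are 7! = 5040 arrangements in all. If Wren and Priya are adjacent, merging them into one block gives 2·(6)! = 1440 arrangements.
So 5040 − 1440 = 3600 arrangements keep them apart.

3600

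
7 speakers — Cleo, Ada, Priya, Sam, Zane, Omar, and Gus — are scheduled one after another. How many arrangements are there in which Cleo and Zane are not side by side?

Of the 7! = 5040 arrangements, those with Cleo and Zane adjacent number 2 × 6! = 1440 (treat the pair as a block with 2 internal orders).
So 5040 − 1440 = 3600 arrangements keep them apart.

3600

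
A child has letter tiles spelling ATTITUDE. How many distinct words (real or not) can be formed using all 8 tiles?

ATTITUDE has 8 letters with T appearing 3 times.
Dividing 8! = 40320 by 3! = 6 for the repeated letters gives 6720.

6720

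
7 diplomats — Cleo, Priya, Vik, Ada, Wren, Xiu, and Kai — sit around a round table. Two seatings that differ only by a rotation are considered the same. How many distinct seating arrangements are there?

Fix one person's seat to break rotational symmetry; the remaining 6 people can be arranged in (6)! = 720 ways.

720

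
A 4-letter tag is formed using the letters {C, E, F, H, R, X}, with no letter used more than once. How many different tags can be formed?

Choose and order 4 of the 6 symbols: the first letter has 6 options, the next 5, then 4, 3.
6 × 5 × 4 × 3 = 360.

360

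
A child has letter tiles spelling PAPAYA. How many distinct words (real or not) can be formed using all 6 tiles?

60

Letter multiplicities in PAPAYA: A×3, P×2, Y×1.
So there are 6! / (3!·2!) = 60 distinguishable arrangements.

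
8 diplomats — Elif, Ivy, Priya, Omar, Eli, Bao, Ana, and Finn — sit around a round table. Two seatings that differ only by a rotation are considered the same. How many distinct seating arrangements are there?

Fix one person's seat to break rotational symmetry; the remaining 7 people can be arranged in (7)! = 5040 ways.

5040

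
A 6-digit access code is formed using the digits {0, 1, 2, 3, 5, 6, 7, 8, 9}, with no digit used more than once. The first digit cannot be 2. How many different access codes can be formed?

The first digit has 9−1 = 8 choices (anything except 2).
The remaining 5 digits are filled from the other 8 symbols without repetition: 8 × 7 × 6 × 5 × 4 = 6720.
Total: 8 × 6720 = 53760.

53760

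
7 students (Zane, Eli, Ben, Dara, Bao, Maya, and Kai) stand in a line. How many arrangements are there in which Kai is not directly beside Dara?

3600

Of the 7! = 5040 arrangements, those with Kai and Dara adjacent number 2 × 6! = 1440 (treat the pair as a block with 2 internal orders).
Complementary counting: 5040 − 1440 = 3600.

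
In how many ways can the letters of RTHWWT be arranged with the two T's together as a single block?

60

Treat the 2 copies of T as a single block. The multiset to arrange is then {TT, H, R, W, W}, 5 items in all.
That gives (5)!/(2!) = 60 arrangements.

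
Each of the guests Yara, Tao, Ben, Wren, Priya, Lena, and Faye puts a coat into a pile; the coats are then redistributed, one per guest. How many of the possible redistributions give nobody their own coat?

1854

This is the derangement count D_7: permutations of 7 items with no fixed point.
By inclusion–exclusion this is Σ_{j=0}^{7} (−1)^j C(7,j)·(7−j)!.
Computing: 5040 − 5040 + 2520 − 840 + 210 − 42 + 7 − 1 = 1854.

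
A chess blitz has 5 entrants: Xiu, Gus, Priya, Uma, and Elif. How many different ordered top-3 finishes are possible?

This is an ordered selection of 3 from 5: P(5,3).
That gives 5 × 4 × 3 = 60.

60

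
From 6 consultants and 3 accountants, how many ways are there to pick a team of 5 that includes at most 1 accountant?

Split by how many accountants are chosen (0 through 1).
Sum: C(3,0)·C(6,5) + C(3,1)·C(6,4) = 6 + 45 = 51.

51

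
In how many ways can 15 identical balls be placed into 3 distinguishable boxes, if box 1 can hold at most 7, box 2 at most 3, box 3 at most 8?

Without the upper bounds there are C(17,2) = 136 ways to split 15 among 3 boxes.
Subtract solutions that violate a single cap (substitute x_i' = x_i − (cap_i+1)): x_1 ≥ 8 gives C(9,2) = 36; x_2 ≥ 4 gives C(13,2) = 78; x_3 ≥ 9 gives C(8,2) = 28. Together 142.
Add back pairs where two caps are both exceeded: 10 + 0 + 6 = 16.
By inclusion–exclusion the count is 136 − 142 + 16 = 10.

10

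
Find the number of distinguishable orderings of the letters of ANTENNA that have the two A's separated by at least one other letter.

300

There are 7!/(3!·2!) = 420 arrangements of ANTENNA in total.
Arrangements with the A's together: treat AA as one letter, giving (6)!/(3!) = 120.
Subtracting, 420 − 120 = 300 arrangements keep the A's apart.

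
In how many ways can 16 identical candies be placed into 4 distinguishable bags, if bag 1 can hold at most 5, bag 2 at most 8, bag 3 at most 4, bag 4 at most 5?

78

By stars and bars, unrestricted non-negative solutions to x_1+…+x_4 = 16 number C(16+3,3) = 969.
Subtract solutions that violate a single cap (substitute x_i' = x_i − (cap_i+1)): x_1 ≥ 6 gives C(13,3) = 286; x_2 ≥ 9 gives C(10,3) = 120; x_3 ≥ 5 gives C(14,3) = 364; x_4 ≥ 6 gives C(13,3) = 286. Together 1056.
Add back pairs where two caps are both exceeded: 4 + 56 + 35 + 10 + 4 + 56 = 165.
By inclusion–exclusion the count is 969 − 1056 + 165 = 78.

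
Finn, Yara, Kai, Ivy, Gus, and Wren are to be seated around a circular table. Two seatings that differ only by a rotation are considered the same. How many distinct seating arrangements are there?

Seat Finn anywhere (absorbing the rotational symmetry), then permute the other 5: (5)! = 120.

120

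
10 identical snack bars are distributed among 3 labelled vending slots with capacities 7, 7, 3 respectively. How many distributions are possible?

26

Without the upper bounds there are C(12,2) = 66 ways to split 10 among 3 vending slots.
Subtract solutions that violate a single cap (substitute x_i' = x_i − (cap_i+1)): x_1 ≥ 8 gives C(4,2) = 6; x_2 ≥ 8 gives C(4,2) = 6; x_3 ≥ 4 gives C(8,2) = 28. Together 40.
No two caps can be exceeded simultaneously, so the pair terms are all 0.
By inclusion–exclusion the count is 66 − 40 + 0 = 26.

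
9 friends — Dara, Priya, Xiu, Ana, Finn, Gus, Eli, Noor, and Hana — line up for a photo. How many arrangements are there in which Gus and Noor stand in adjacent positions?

Place the 7 others and the Gus-Noor pair as 8 objects in a line; the pair has 2 internal arrangements.
So the count is 2·(8)! = 80640.

80640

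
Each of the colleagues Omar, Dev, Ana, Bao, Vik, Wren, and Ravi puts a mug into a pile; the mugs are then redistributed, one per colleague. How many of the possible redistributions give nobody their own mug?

1854

Let Aᵢ be the assignments in which colleague i gets their own mug. We want the size of the complement of A₁∪…∪A_7.
By inclusion–exclusion this is Σ_{j=0}^{7} (−1)^j C(7,j)·(7−j)!.
Computing: 5040 − 5040 + 2520 − 840 + 210 − 42 + 7 − 1 = 1854.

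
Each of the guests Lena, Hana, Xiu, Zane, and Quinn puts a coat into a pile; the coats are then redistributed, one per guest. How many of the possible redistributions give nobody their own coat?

44

Count assignments avoiding every fixed point. For any j of the 5 guests fixed to their own coat, the other 5−j can be arranged in (5−j)! ways.
By inclusion–exclusion this is Σ_{j=0}^{5} (−1)^j C(5,j)·(5−j)!.
Computing: 120 − 120 + 60 − 20 + 5 − 1 = 44.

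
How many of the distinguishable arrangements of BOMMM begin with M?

12

With the first slot taken by M, it remains to arrange the other 4 letters (BOMM).
Those 4 letters have M appearing twice, giving (4)!/(2!) = 12.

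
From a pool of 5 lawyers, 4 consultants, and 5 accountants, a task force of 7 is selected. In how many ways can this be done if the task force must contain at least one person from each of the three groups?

3240

Total 7-person selections from all 14: C(14,7) = 3432.
Subtract selections that omit an entire group: no lawyers → C(9,7) = 36; no consultants → C(10,7) = 120; no accountants → C(9,7) = 36.
Add back selections omitting two groups (i.e. drawn from a single group): C(5,7) + C(4,7) + C(5,7) = 0.
By inclusion–exclusion: 3432 − 192 + 0 = 3240.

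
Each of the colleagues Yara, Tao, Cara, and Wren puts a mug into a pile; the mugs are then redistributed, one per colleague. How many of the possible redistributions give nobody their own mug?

9

Let Aᵢ be the assignments in which colleague i gets their own mug. We want the size of the complement of A₁∪…∪A_4.
By inclusion–exclusion this is Σ_{j=0}^{4} (−1)^j C(4,j)·(4−j)!.
Computing: 24 − 24 + 12 − 4 + 1 = 9.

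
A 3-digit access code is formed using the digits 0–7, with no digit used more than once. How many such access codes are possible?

336

This is a permutation of 3 out of 8: P(8,3) = 8!/5!.
8 × 7 × 6 = 336.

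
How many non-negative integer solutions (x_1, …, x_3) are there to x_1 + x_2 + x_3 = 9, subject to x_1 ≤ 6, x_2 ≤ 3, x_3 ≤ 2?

By stars and bars, unrestricted non-negative solutions to x_1+…+x_3 = 9 number C(9+2,2) = 55.
Subtract solutions that violate a single cap (substitute x_i' = x_i − (cap_i+1)): x_1 ≥ 7 gives C(4,2) = 6; x_2 ≥ 4 gives C(7,2) = 21; x_3 ≥ 3 gives C(8,2) = 28. Together 55.
Add back pairs where two caps are both exceeded: 0 + 0 + 6 = 6.
By inclusion–exclusion the count is 55 − 55 + 6 = 6.

6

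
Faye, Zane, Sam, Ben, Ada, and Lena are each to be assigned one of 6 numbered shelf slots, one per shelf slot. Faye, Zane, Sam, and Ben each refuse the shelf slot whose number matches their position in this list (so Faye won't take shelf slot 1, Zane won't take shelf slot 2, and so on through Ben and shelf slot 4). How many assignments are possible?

Let Aᵢ (for 1 ≤ i ≤ 4) be the placements that put person i in their forbidden shelf slot. Any j of these fix j positions, leaving (6−j)! ways to fill the rest, and there are C(4,j) ways to pick which j.
By inclusion–exclusion, the number of valid placements is Σ_{j=0}^{4} (−1)^j C(4,j)·(6−j)!.
Computing: 720 − 480 + 144 − 24 + 2 = 362.

362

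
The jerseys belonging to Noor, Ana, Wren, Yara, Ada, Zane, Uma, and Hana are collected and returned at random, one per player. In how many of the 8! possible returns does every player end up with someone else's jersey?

Count assignments avoiding every fixed point. For any j of the 8 players fixed to their old jersey, the other 8−j can be arranged in (8−j)! ways.
By inclusion–exclusion this is Σ_{j=0}^{8} (−1)^j C(8,j)·(8−j)!.
Computing: 40320 − 40320 + 20160 − 6720 + 1680 − 336 + 56 − 8 + 1 = 14833.

14833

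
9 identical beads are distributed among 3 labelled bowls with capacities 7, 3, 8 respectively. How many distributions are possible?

30

Ignoring the caps, the number of non-negative solutions to x_1+…+x_3 = 9 is C(11,2) = 55.
Subtract solutions that violate a single cap (substitute x_i' = x_i − (cap_i+1)): x_1 ≥ 8 gives C(3,2) = 3; x_2 ≥ 4 gives C(7,2) = 21; x_3 ≥ 9 gives C(2,2) = 1. Together 25.
No two caps can be exceeded simultaneously, so the pair terms are all 0.
By inclusion–exclusion the count is 55 − 25 + 0 = 30.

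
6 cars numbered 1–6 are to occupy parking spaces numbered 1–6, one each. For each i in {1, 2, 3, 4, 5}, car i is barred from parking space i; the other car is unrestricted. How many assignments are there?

309

Let Aᵢ (for 1 ≤ i ≤ 5) be the placements that put car i in its forbidden parking space. Any j of these fix j positions, leaving (6−j)! ways to fill the rest, and there are C(5,j) ways to pick which j.
By inclusion–exclusion, the number of valid placements is Σ_{j=0}^{5} (−1)^j C(5,j)·(6−j)!.
Computing: 720 − 600 + 240 − 60 + 10 − 1 = 309.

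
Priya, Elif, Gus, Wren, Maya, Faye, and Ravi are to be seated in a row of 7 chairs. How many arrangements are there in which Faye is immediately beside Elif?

1440

Treat {Faye, Elif} as a single unit. There are 6 units to order, and the pair itself can be ordered 2 ways.
That gives 2 × 6! = 2 × 720 = 1440.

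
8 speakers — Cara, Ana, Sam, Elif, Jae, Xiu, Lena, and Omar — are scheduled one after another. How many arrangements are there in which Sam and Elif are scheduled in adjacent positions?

10080

Treat {Sam, Elif} as a single unit. There are 7 units to order, and the pair itself can be ordered 2 ways.
So the count is 2·(7)! = 10080.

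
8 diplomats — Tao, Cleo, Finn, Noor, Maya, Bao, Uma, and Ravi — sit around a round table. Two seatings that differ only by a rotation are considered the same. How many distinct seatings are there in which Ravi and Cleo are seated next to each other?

Treat {Ravi, Cleo} as one unit (2 internal orders) and seat the resulting 7 units around the table: (6)! circular arrangements.
So 2 × (6)! = 2 × 720 = 1440.

1440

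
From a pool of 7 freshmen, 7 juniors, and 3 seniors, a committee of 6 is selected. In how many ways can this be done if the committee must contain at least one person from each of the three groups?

8967

With no constraint there are C(17,6) = 12376 possible selections.
Selections missing a whole group: no freshmen → C(10,6) = 210; no juniors → C(10,6) = 210; no seniors → C(14,6) = 3003.
Add back selections omitting two groups (i.e. drawn from a single group): C(7,6) + C(7,6) + C(3,6) = 14.
By inclusion–exclusion: 12376 − 3423 + 14 = 8967.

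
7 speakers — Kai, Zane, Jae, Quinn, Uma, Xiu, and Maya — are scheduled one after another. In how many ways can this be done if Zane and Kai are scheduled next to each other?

Glue Zane and Kai into one block (2 internal orders), leaving 6 units to arrange in a row.
That gives 2 × 6! = 2 × 720 = 1440.

1440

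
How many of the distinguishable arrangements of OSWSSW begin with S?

Fix S in the first position and arrange the remaining 5 letters.
Those 5 letters have S appearing twice and W appearing twice, giving (5)!/(2!·2!) = 30.

30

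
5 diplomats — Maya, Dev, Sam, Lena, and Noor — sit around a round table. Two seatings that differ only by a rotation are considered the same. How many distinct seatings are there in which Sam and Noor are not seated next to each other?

All circular seatings of 5 people number (4)! = 24.
Those with Sam next to Noor: fuse the pair into one unit and seat 4 units around a circle — 2·(3)! = 12.
Subtracting, 24 − 12 = 12.

12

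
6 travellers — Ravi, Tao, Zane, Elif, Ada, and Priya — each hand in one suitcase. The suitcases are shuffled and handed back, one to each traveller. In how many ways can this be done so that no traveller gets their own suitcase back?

265

Let Aᵢ be the assignments in which traveller i gets their own suitcase. We want the size of the complement of A₁∪…∪A_6.
By inclusion–exclusion this is Σ_{j=0}^{6} (−1)^j C(6,j)·(6−j)!.
Computing: 720 − 720 + 360 − 120 + 30 − 6 + 1 = 265.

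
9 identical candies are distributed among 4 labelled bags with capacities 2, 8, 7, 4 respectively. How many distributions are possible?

Ignoring the caps, the number of non-negative solutions to x_1+…+x_4 = 9 is C(12,3) = 220.
Subtract solutions that violate a single cap (substitute x_i' = x_i − (cap_i+1)): x_1 ≥ 3 gives C(9,3) = 84; x_2 ≥ 9 gives C(3,3) = 1; x_3 ≥ 8 gives C(4,3) = 4; x_4 ≥ 5 gives C(7,3) = 35. Together 124.
Add back pairs where two caps are both exceeded: 0 + 0 + 4 + 0 + 0 + 0 = 4.
By inclusion–exclusion the count is 220 − 124 + 4 = 100.

100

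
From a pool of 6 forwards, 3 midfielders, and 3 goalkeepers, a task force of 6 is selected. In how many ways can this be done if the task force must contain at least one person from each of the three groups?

Unrestricted: C(12,6) = 924 ways to pick any 6 of the 12.
Selections missing a whole group: no forwards → C(6,6) = 1; no midfielders → C(9,6) = 84; no goalkeepers → C(9,6) = 84.
Add back selections omitting two groups (i.e. drawn from a single group): C(6,6) + C(3,6) + C(3,6) = 1.
By inclusion–exclusion: 924 − 169 + 1 = 756.

756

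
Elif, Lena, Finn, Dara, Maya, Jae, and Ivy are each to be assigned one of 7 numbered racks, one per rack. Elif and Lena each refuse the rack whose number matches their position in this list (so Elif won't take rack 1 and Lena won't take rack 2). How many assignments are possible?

Let Aᵢ (for i ∈ {1, 2}) be the placements that put person i in their forbidden rack. Any j of these fix j positions, leaving (7−j)! ways to fill the rest, and there are C(2,j) ways to pick which j.
By inclusion–exclusion, the number of valid placements is Σ_{j=0}^{2} (−1)^j C(2,j)·(7−j)!.
Computing: 5040 − 1440 + 120 = 3720.

3720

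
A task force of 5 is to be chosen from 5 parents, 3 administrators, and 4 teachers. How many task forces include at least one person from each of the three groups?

590

Unrestricted: C(12,5) = 792 ways to pick any 5 of the 12.
Subtract selections that omit an entire group: no parents → C(7,5) = 21; no administrators → C(9,5) = 126; no teachers → C(8,5) = 56.
Add back selections omitting two groups (i.e. drawn from a single group): C(5,5) + C(3,5) + C(4,5) = 1.
By inclusion–exclusion: 792 − 203 + 1 = 590.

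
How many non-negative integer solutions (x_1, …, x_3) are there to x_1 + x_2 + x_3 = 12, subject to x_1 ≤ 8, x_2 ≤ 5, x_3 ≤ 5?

26

By stars and bars, unrestricted non-negative solutions to x_1+…+x_3 = 12 number C(12+2,2) = 91.
Subtract solutions that violate a single cap (substitute x_i' = x_i − (cap_i+1)): x_1 ≥ 9 gives C(5,2) = 10; x_2 ≥ 6 gives C(8,2) = 28; x_3 ≥ 6 gives C(8,2) = 28. Together 66.
Add back pairs where two caps are both exceeded: 0 + 0 + 1 = 1.
By inclusion–exclusion the count is 91 − 66 + 1 = 26.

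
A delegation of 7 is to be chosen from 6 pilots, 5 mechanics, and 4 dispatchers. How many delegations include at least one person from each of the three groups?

5949

Unrestricted: C(15,7) = 6435 ways to pick any 7 of the 15.
Selections missing a whole group: no pilots → C(9,7) = 36; no mechanics → C(10,7) = 120; no dispatchers → C(11,7) = 330.
Add back selections omitting two groups (i.e. drawn from a single group): C(6,7) + C(5,7) + C(4,7) = 0.
By inclusion–exclusion: 6435 − 486 + 0 = 5949.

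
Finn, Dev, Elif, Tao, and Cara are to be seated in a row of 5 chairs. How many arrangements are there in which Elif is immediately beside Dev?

Treat {Elif, Dev} as a single unit. There are 4 units to order, and the pair itself can be ordered 2 ways.
That gives 2 × 4! = 2 × 24 = 48.

48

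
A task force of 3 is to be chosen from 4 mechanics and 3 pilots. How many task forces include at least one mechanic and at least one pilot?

With no constraint there are C(7,3) = 35 possible selections.
Selections missing a whole group: no mechanics → C(3,3) = 1; no pilots → C(4,3) = 4.
Both groups omitted at once is impossible, so 35 − 5 = 30.

30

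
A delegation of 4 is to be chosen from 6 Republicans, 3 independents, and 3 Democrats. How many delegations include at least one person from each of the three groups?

With no constraint there are C(12,4) = 495 possible selections.
Selections missing a whole group: no Republicans → C(6,4) = 15; no independents → C(9,4) = 126; no Democrats → C(9,4) = 126.
Add back selections omitting two groups (i.e. drawn from a single group): C(6,4) + C(3,4) + C(3,4) = 15.
By inclusion–exclusion: 495 − 267 + 15 = 243.

243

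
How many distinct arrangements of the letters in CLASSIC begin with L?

180

Fix L in the first position and arrange the remaining 6 letters.
Those 6 letters have C appearing twice and S appearing twice, giving (6)!/(2!·2!) = 180.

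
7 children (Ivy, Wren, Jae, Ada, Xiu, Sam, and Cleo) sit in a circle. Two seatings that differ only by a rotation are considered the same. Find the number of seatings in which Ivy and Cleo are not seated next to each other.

480

Without the restriction there are (6)! = 720 seatings.
Seatings with Ivy beside Cleo: treat them as a block with 2 internal orders, giving 2 × (5)! = 240.
Subtracting, 720 − 240 = 480.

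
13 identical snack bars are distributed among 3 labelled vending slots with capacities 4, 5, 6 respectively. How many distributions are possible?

Without the upper bounds there are C(15,2) = 105 ways to split 13 among 3 vending slots.
Subtract solutions that violate a single cap (substitute x_i' = x_i − (cap_i+1)): x_1 ≥ 5 gives C(10,2) = 45; x_2 ≥ 6 gives C(9,2) = 36; x_3 ≥ 7 gives C(8,2) = 28. Together 109.
Add back pairs where two caps are both exceeded: 6 + 3 + 1 = 10.
By inclusion–exclusion the count is 105 − 109 + 10 = 6.

6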